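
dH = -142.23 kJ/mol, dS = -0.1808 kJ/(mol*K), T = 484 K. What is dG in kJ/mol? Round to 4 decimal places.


Gibbs: dG = dH - T*dS (consistent units, dS already in kJ/(mol*K)).
T*dS = 484 * -0.1808 = -87.5072
dG = -142.23 - (-87.5072)
dG = -54.7228 kJ/mol, rounded to 4 dp:

-54.7228 kJ/mol


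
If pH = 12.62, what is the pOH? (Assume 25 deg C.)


At 25 deg C, pH + pOH = 14.
pOH = 14 - pH = 14 - 12.62
pOH = 1.38:

1.38


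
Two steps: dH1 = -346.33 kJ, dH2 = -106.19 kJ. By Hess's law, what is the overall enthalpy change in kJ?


Hess's law: enthalpy is a state function, so add the step enthalpies.
dH_total = dH1 + dH2 = -346.33 + (-106.19)
dH_total = -452.52 kJ:

-452.52 kJ


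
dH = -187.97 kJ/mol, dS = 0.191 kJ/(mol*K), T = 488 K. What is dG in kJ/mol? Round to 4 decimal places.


Gibbs: dG = dH - T*dS (consistent units, dS already in kJ/(mol*K)).
T*dS = 488 * 0.191 = 93.208
dG = -187.97 - (93.208)
dG = -281.178 kJ/mol, rounded to 4 dp:

-281.1780 kJ/mol


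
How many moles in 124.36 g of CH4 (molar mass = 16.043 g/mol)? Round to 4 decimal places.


n = mass / M
n = 124.36 / 16.043
n = 7.75166739 mol, rounded to 4 dp:

7.7517 mol


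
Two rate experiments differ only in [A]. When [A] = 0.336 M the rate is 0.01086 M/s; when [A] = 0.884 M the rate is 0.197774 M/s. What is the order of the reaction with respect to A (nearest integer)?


Rate is proportional to [A]^n, so rate2/rate1 = ([A]2/[A]1)^n. Take logs to solve for n.
rate2/rate1 = 0.197774 / 0.01086 = 18.2112
[A]2/[A]1 = 0.884 / 0.336 = 2.631
n = ln(18.2112) / ln(2.631) = 3.0
Nearest integer order:

3


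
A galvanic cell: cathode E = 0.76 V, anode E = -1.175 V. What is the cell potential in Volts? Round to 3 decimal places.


Standard cell potential: E_cell = E_cathode - E_anode.
E_cell = 0.76 - (-1.175)
E_cell = 1.935 V, rounded to 3 dp:

1.935 V


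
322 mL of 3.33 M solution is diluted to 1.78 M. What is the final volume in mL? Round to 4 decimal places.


Dilution: M1*V1 = M2*V2, solve for V2.
V2 = M1*V1 / M2
V2 = 3.33 * 322 / 1.78
V2 = 1072.26 / 1.78
V2 = 602.39325843 mL, rounded to 4 dp:

602.3933 mL


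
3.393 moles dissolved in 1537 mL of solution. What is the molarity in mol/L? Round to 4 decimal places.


Convert volume to liters: V_L = V_mL / 1000.
V_L = 1537 / 1000 = 1.537 L
M = n / V_L = 3.393 / 1.537
M = 2.20754717 mol/L, rounded to 4 dp:

2.2075 mol/L


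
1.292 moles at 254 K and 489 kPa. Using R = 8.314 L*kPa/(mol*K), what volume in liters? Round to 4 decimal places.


PV = nRT, solve for V = nRT / P.
nRT = 1.292 * 8.314 * 254 = 2728.3888
V = 2728.3888 / 489
V = 5.5795272 L, rounded to 4 dp:

5.5795 L


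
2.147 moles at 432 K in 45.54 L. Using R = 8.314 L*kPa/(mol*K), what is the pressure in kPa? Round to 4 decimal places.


PV = nRT, solve for P = nRT / V.
nRT = 2.147 * 8.314 * 432 = 7711.2683
P = 7711.2683 / 45.54
P = 169.32956302 kPa, rounded to 4 dp:

169.3296 kPa


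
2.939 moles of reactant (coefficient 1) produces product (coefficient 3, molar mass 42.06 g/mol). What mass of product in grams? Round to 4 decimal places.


Use the coefficient ratio to convert reactant moles to product moles, then multiply by the product's molar mass.
moles_P = moles_R * (coeff_P / coeff_R) = 2.939 * (3/1) = 8.817
mass_P = moles_P * M_P = 8.817 * 42.06
mass_P = 370.84302 g, rounded to 4 dp:

370.8430 g


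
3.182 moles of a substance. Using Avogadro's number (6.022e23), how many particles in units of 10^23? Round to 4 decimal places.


N = n * NA, then divide by 1e23 for the requested units.
N / 1e23 = n * 6.022
N / 1e23 = 3.182 * 6.022
N / 1e23 = 19.162004, rounded to 4 dp:

19.1620


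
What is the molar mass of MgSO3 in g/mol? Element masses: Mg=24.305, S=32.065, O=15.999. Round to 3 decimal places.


M = sum(count * atomic_mass) over atoms.
M = 1*24.305 + 1*32.065 + 3*15.999
M = 24.305 + 32.065 + 47.997
M = 104.367 g/mol, rounded to 3 dp:

104.367 g/mol


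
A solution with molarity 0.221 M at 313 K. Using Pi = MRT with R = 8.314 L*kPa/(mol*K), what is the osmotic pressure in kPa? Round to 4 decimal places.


Osmotic pressure (van't Hoff): Pi = M*R*T.
RT = 8.314 * 313 = 2602.282
Pi = 0.221 * 2602.282
Pi = 575.104322 kPa, rounded to 4 dp:

575.1043 kPa


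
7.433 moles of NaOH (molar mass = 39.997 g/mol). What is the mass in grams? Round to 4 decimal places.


mass = n * M
mass = 7.433 * 39.997
mass = 297.297701 g, rounded to 4 dp:

297.2977 g


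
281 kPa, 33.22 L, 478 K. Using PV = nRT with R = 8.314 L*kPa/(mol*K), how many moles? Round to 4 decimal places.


PV = nRT, solve for n = PV / (RT).
PV = 281 * 33.22 = 9334.82
RT = 8.314 * 478 = 3974.092
n = 9334.82 / 3974.092
n = 2.34891895 mol, rounded to 4 dp:

2.3489 mol


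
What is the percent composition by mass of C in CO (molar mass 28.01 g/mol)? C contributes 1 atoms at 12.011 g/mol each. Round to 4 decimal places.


pct = 100 * (n_elem * M_elem) / M_total
mass_contribution = 1 * 12.011 = 12.011 g/mol
pct = 100 * 12.011 / 28.01
pct = 42.88111389 %, rounded to 4 dp:

42.8811 %


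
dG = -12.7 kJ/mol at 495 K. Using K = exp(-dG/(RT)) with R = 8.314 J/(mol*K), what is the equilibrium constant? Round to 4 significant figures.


dG is in kJ/mol; multiply by 1000 to match R in J/(mol*K).
RT = 8.314 * 495 = 4115.43 J/mol
exponent = -dG*1000 / (RT) = -(-12.7*1000) / 4115.43 = 3.08594728
K = exp(3.08594728)
K = 21.888191, rounded to 4 significant figures:

21.89


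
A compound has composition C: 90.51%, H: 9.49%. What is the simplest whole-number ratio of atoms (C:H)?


Assume 100 g of compound, divide each mass% by atomic mass to get moles, then normalize by the smallest to get a raw atom ratio.
Moles per 100 g: C: 90.51/12.011 = 7.5356, H: 9.49/1.008 = 9.4147
Raw ratio (divide by min = 7.5356): C: 1.0, H: 1.249
Multiply by 4 to clear fractions: C: 4.0 ~= 4, H: 4.997 ~= 5
Reduce by GCD to get the simplest whole-number ratio:

4:5


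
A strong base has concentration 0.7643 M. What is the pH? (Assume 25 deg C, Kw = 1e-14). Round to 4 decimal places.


A strong base dissociates completely, so [OH-] equals the given concentration.
pOH = -log10([OH-]) = -log10(0.7643) = 0.116736
pH = 14 - pOH = 14 - 0.116736
pH = 13.883264, rounded to 4 dp:

13.8833


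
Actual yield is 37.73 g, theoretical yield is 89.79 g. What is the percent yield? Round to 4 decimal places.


% yield = 100 * actual / theoretical
% yield = 100 * 37.73 / 89.79
% yield = 42.02026952 %, rounded to 4 dp:

42.0203 %


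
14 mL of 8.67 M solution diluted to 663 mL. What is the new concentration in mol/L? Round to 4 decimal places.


Dilution: M1*V1 = M2*V2, solve for M2.
M2 = M1*V1 / V2
M2 = 8.67 * 14 / 663
M2 = 121.38 / 663
M2 = 0.18307692 mol/L, rounded to 4 dp:

0.1831 mol/L


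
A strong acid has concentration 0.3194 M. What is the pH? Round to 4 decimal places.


A strong acid dissociates completely, so [H+] equals the given concentration.
pH = -log10([H+]) = -log10(0.3194)
pH = 0.49566509, rounded to 4 dp:

0.4957


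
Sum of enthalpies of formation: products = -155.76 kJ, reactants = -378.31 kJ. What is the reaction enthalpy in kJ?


dH_rxn = sum(dH_f products) - sum(dH_f reactants)
dH_rxn = -155.76 - (-378.31)
dH_rxn = 222.55 kJ:

222.55 kJ


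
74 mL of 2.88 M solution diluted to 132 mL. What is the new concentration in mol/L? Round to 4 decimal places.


Dilution: M1*V1 = M2*V2, solve for M2.
M2 = M1*V1 / V2
M2 = 2.88 * 74 / 132
M2 = 213.12 / 132
M2 = 1.61454545 mol/L, rounded to 4 dp:

1.6145 mol/L


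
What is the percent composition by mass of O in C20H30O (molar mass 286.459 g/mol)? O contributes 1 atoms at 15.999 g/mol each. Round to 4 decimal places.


pct = 100 * (n_elem * M_elem) / M_total
mass_contribution = 1 * 15.999 = 15.999 g/mol
pct = 100 * 15.999 / 286.459
pct = 5.58509246 %, rounded to 4 dp:

5.5851 %


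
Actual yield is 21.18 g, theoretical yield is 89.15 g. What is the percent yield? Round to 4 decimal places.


% yield = 100 * actual / theoretical
% yield = 100 * 21.18 / 89.15
% yield = 23.75771172 %, rounded to 4 dp:

23.7577 %


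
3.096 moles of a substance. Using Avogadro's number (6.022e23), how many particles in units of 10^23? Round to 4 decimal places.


N = n * NA, then divide by 1e23 for the requested units.
N / 1e23 = n * 6.022
N / 1e23 = 3.096 * 6.022
N / 1e23 = 18.644112, rounded to 4 dp:

18.6441


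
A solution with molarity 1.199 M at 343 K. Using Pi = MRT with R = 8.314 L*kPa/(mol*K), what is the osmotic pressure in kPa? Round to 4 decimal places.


Osmotic pressure (van't Hoff): Pi = M*R*T.
RT = 8.314 * 343 = 2851.702
Pi = 1.199 * 2851.702
Pi = 3419.190698 kPa, rounded to 4 dp:

3419.1907 kPa


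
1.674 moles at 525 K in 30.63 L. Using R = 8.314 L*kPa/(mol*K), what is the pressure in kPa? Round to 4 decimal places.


PV = nRT, solve for P = nRT / V.
nRT = 1.674 * 8.314 * 525 = 7306.7589
P = 7306.7589 / 30.63
P = 238.54909892 kPa, rounded to 4 dp:

238.5491 kPa


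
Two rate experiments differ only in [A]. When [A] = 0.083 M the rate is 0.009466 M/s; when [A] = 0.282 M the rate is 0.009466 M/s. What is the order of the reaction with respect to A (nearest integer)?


Rate is proportional to [A]^n, so rate2/rate1 = ([A]2/[A]1)^n. Take logs to solve for n.
rate2/rate1 = 0.009466 / 0.009466 = 1.0
[A]2/[A]1 = 0.282 / 0.083 = 3.3976
n = ln(1.0) / ln(3.3976) = 0.0
Nearest integer order:

0


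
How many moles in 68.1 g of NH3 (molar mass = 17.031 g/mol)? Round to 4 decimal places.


n = mass / M
n = 68.1 / 17.031
n = 3.99859081 mol, rounded to 4 dp:

3.9986 mol


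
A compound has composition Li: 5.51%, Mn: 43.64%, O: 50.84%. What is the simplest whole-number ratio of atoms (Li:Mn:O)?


Assume 100 g of compound, divide each mass% by atomic mass to get moles, then normalize by the smallest to get a raw atom ratio.
Moles per 100 g: Li: 5.51/6.941 = 0.7938, Mn: 43.64/54.938 = 0.7943, O: 50.84/15.999 = 3.1777
Raw ratio (divide by min = 0.7938): Li: 1.0, Mn: 1.001, O: 4.003
Multiply by 1 to clear fractions: Li: 1.0 ~= 1, Mn: 1.001 ~= 1, O: 4.003 ~= 4
Reduce by GCD to get the simplest whole-number ratio:

1:1:4


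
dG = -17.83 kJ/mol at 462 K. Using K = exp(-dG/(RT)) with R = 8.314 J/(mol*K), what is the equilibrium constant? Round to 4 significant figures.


dG is in kJ/mol; multiply by 1000 to match R in J/(mol*K).
RT = 8.314 * 462 = 3841.068 J/mol
exponent = -dG*1000 / (RT) = -(-17.83*1000) / 3841.068 = 4.64193813
K = exp(4.64193813)
K = 103.74522, rounded to 4 significant figures:

103.7


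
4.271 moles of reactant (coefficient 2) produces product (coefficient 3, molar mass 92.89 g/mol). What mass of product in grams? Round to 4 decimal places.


Use the coefficient ratio to convert reactant moles to product moles, then multiply by the product's molar mass.
moles_P = moles_R * (coeff_P / coeff_R) = 4.271 * (3/2) = 6.4065
mass_P = moles_P * M_P = 6.4065 * 92.89
mass_P = 595.099785 g, rounded to 4 dp:

595.0998 g


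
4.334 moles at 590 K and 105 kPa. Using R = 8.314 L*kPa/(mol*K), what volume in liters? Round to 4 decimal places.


PV = nRT, solve for V = nRT / P.
nRT = 4.334 * 8.314 * 590 = 21259.3968
V = 21259.3968 / 105
V = 202.47044571 L, rounded to 4 dp:

202.4704 L


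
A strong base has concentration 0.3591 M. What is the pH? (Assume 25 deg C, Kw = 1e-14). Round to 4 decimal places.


A strong base dissociates completely, so [OH-] equals the given concentration.
pOH = -log10([OH-]) = -log10(0.3591) = 0.444785
pH = 14 - pOH = 14 - 0.444785
pH = 13.555215, rounded to 4 dp:

13.5552


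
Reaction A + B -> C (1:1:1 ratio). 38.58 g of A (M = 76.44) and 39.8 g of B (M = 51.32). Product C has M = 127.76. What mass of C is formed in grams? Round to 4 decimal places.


Find moles of each reactant; the smaller value is the limiting reagent in a 1:1:1 reaction, so moles_C equals moles of the limiter.
n_A = mass_A / M_A = 38.58 / 76.44 = 0.50471 mol
n_B = mass_B / M_B = 39.8 / 51.32 = 0.775526 mol
Limiting reagent: A (smaller), n_limiting = 0.50471 mol
mass_C = n_limiting * M_C = 0.50471 * 127.76
mass_C = 64.4817496 g, rounded to 4 dp:

64.4817 g


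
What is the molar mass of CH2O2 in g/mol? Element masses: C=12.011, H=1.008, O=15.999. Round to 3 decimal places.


M = sum(count * atomic_mass) over atoms.
M = 1*12.011 + 2*1.008 + 2*15.999
M = 12.011 + 2.016 + 31.998
M = 46.025 g/mol, rounded to 3 dp:

46.025 g/mol


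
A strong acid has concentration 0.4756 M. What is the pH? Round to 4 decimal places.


A strong acid dissociates completely, so [H+] equals the given concentration.
pH = -log10([H+]) = -log10(0.4756)
pH = 0.32275815, rounded to 4 dp:

0.3228


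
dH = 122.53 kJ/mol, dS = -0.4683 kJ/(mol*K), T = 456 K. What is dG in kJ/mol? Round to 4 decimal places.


Gibbs: dG = dH - T*dS (consistent units, dS already in kJ/(mol*K)).
T*dS = 456 * -0.4683 = -213.5448
dG = 122.53 - (-213.5448)
dG = 336.0748 kJ/mol, rounded to 4 dp:

336.0748 kJ/mol


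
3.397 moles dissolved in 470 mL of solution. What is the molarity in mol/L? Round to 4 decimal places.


Convert volume to liters: V_L = V_mL / 1000.
V_L = 470 / 1000 = 0.47 L
M = n / V_L = 3.397 / 0.47
M = 7.22765957 mol/L, rounded to 4 dp:

7.2277 mol/L


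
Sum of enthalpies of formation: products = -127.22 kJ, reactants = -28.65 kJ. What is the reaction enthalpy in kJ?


dH_rxn = sum(dH_f products) - sum(dH_f reactants)
dH_rxn = -127.22 - (-28.65)
dH_rxn = -98.57 kJ:

-98.57 kJ


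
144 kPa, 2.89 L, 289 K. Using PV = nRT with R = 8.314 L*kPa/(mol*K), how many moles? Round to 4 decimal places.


PV = nRT, solve for n = PV / (RT).
PV = 144 * 2.89 = 416.16
RT = 8.314 * 289 = 2402.746
n = 416.16 / 2402.746
n = 0.17320183 mol, rounded to 4 dp:

0.1732 mol


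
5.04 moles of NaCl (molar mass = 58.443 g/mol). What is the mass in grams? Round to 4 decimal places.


mass = n * M
mass = 5.04 * 58.443
mass = 294.55272 g, rounded to 4 dp:

294.5527 g


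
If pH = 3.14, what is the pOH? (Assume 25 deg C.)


At 25 deg C, pH + pOH = 14.
pOH = 14 - pH = 14 - 3.14
pOH = 10.86:

10.86


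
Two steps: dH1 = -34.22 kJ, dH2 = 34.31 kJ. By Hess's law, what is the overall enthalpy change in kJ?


Hess's law: enthalpy is a state function, so add the step enthalpies.
dH_total = dH1 + dH2 = -34.22 + (34.31)
dH_total = 0.09 kJ:

0.09 kJ


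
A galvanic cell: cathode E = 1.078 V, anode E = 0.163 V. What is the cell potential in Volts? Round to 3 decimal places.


Standard cell potential: E_cell = E_cathode - E_anode.
E_cell = 1.078 - (0.163)
E_cell = 0.915 V, rounded to 3 dp:

0.915 V


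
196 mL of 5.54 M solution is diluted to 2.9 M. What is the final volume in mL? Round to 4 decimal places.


Dilution: M1*V1 = M2*V2, solve for V2.
V2 = M1*V1 / M2
V2 = 5.54 * 196 / 2.9
V2 = 1085.84 / 2.9
V2 = 374.42758621 mL, rounded to 4 dp:

374.4276 mL


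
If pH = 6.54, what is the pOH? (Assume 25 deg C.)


At 25 deg C, pH + pOH = 14.
pOH = 14 - pH = 14 - 6.54
pOH = 7.46:

7.46


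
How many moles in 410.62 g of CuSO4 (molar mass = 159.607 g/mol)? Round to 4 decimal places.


n = mass / M
n = 410.62 / 159.607
n = 2.57269418 mol, rounded to 4 dp:

2.5727 mol


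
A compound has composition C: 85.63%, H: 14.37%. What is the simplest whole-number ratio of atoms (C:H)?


Assume 100 g of compound, divide each mass% by atomic mass to get moles, then normalize by the smallest to get a raw atom ratio.
Moles per 100 g: C: 85.63/12.011 = 7.1293, H: 14.37/1.008 = 14.256
Raw ratio (divide by min = 7.1293): C: 1.0, H: 2.0
Multiply by 1 to clear fractions: C: 1.0 ~= 1, H: 2.0 ~= 2
Reduce by GCD to get the simplest whole-number ratio:

1:2


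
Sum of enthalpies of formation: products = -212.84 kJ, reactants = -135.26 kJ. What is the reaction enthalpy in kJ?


dH_rxn = sum(dH_f products) - sum(dH_f reactants)
dH_rxn = -212.84 - (-135.26)
dH_rxn = -77.58 kJ:

-77.58 kJ


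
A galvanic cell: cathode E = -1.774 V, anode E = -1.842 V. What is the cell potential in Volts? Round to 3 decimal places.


Standard cell potential: E_cell = E_cathode - E_anode.
E_cell = -1.774 - (-1.842)
E_cell = 0.068 V, rounded to 3 dp:

0.068 V


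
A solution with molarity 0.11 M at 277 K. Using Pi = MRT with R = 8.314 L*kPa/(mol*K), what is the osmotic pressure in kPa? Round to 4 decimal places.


Osmotic pressure (van't Hoff): Pi = M*R*T.
RT = 8.314 * 277 = 2302.978
Pi = 0.11 * 2302.978
Pi = 253.32758 kPa, rounded to 4 dp:

253.3276 kPa


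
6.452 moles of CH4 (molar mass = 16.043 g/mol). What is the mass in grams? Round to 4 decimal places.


mass = n * M
mass = 6.452 * 16.043
mass = 103.509436 g, rounded to 4 dp:

103.5094 g


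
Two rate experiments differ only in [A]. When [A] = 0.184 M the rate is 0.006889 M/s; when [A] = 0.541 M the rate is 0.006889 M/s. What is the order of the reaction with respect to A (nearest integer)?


Rate is proportional to [A]^n, so rate2/rate1 = ([A]2/[A]1)^n. Take logs to solve for n.
rate2/rate1 = 0.006889 / 0.006889 = 1.0
[A]2/[A]1 = 0.541 / 0.184 = 2.9402
n = ln(1.0) / ln(2.9402) = 0.0
Nearest integer order:

0


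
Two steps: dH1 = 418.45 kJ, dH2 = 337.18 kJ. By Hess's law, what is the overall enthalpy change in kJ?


Hess's law: enthalpy is a state function, so add the step enthalpies.
dH_total = dH1 + dH2 = 418.45 + (337.18)
dH_total = 755.63 kJ:

755.63 kJ


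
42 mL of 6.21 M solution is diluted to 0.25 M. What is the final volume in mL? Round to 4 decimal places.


Dilution: M1*V1 = M2*V2, solve for V2.
V2 = M1*V1 / M2
V2 = 6.21 * 42 / 0.25
V2 = 260.82 / 0.25
V2 = 1043.28 mL, rounded to 4 dp:

1043.2800 mL


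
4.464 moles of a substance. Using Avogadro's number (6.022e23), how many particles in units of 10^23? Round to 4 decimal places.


N = n * NA, then divide by 1e23 for the requested units.
N / 1e23 = n * 6.022
N / 1e23 = 4.464 * 6.022
N / 1e23 = 26.882208, rounded to 4 dp:

26.8822


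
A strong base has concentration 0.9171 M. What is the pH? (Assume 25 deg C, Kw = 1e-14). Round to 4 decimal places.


A strong base dissociates completely, so [OH-] equals the given concentration.
pOH = -log10([OH-]) = -log10(0.9171) = 0.037583
pH = 14 - pOH = 14 - 0.037583
pH = 13.962417, rounded to 4 dp:

13.9624


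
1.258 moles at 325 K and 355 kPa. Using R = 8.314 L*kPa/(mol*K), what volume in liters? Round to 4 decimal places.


PV = nRT, solve for V = nRT / P.
nRT = 1.258 * 8.314 * 325 = 3399.1789
V = 3399.1789 / 355
V = 9.57515183 L, rounded to 4 dp:

9.5752 L


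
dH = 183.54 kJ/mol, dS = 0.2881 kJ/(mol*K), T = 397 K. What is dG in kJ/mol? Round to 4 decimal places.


Gibbs: dG = dH - T*dS (consistent units, dS already in kJ/(mol*K)).
T*dS = 397 * 0.2881 = 114.3757
dG = 183.54 - (114.3757)
dG = 69.1643 kJ/mol, rounded to 4 dp:

69.1643 kJ/mol


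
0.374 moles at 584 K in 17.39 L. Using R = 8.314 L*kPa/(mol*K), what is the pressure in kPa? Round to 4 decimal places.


PV = nRT, solve for P = nRT / V.
nRT = 0.374 * 8.314 * 584 = 1815.9106
P = 1815.9106 / 17.39
P = 104.4226912 kPa, rounded to 4 dp:

104.4227 kPa


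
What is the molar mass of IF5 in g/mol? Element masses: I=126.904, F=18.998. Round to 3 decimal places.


M = sum(count * atomic_mass) over atoms.
M = 1*126.904 + 5*18.998
M = 126.904 + 94.99
M = 221.894 g/mol, rounded to 3 dp:

221.894 g/mol


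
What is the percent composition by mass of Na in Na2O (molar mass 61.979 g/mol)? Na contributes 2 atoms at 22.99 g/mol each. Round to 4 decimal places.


pct = 100 * (n_elem * M_elem) / M_total
mass_contribution = 2 * 22.99 = 45.98 g/mol
pct = 100 * 45.98 / 61.979
pct = 74.18641798 %, rounded to 4 dp:

74.1864 %


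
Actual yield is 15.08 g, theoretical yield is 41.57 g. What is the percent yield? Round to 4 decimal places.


% yield = 100 * actual / theoretical
% yield = 100 * 15.08 / 41.57
% yield = 36.27616069 %, rounded to 4 dp:

36.2762 %


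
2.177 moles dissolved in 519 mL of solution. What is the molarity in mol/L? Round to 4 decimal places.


Convert volume to liters: V_L = V_mL / 1000.
V_L = 519 / 1000 = 0.519 L
M = n / V_L = 2.177 / 0.519
M = 4.19460501 mol/L, rounded to 4 dp:

4.1946 mol/L


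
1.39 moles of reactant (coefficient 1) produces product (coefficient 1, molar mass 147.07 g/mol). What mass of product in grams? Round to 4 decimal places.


Use the coefficient ratio to convert reactant moles to product moles, then multiply by the product's molar mass.
moles_P = moles_R * (coeff_P / coeff_R) = 1.39 * (1/1) = 1.39
mass_P = moles_P * M_P = 1.39 * 147.07
mass_P = 204.4273 g, rounded to 4 dp:

204.4273 g


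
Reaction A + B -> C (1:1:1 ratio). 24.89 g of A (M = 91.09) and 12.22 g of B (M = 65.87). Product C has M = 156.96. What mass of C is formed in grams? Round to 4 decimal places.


Find moles of each reactant; the smaller value is the limiting reagent in a 1:1:1 reaction, so moles_C equals moles of the limiter.
n_A = mass_A / M_A = 24.89 / 91.09 = 0.273246 mol
n_B = mass_B / M_B = 12.22 / 65.87 = 0.185517 mol
Limiting reagent: B (smaller), n_limiting = 0.185517 mol
mass_C = n_limiting * M_C = 0.185517 * 156.96
mass_C = 29.11874832 g, rounded to 4 dp:

29.1187 g


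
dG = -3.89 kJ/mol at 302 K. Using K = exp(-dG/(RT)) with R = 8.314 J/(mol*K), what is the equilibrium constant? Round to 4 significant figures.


dG is in kJ/mol; multiply by 1000 to match R in J/(mol*K).
RT = 8.314 * 302 = 2510.828 J/mol
exponent = -dG*1000 / (RT) = -(-3.89*1000) / 2510.828 = 1.54928972
K = exp(1.54928972)
K = 4.7081249, rounded to 4 significant figures:

4.708


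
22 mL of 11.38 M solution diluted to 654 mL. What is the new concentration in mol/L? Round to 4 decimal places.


Dilution: M1*V1 = M2*V2, solve for M2.
M2 = M1*V1 / V2
M2 = 11.38 * 22 / 654
M2 = 250.36 / 654
M2 = 0.38281346 mol/L, rounded to 4 dp:

0.3828 mol/L


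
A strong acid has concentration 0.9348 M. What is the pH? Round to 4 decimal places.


A strong acid dissociates completely, so [H+] equals the given concentration.
pH = -log10([H+]) = -log10(0.9348)
pH = 0.0292813, rounded to 4 dp:

0.0293


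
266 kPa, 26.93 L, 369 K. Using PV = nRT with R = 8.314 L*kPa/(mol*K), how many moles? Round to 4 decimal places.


PV = nRT, solve for n = PV / (RT).
PV = 266 * 26.93 = 7163.38
RT = 8.314 * 369 = 3067.866
n = 7163.38 / 3067.866
n = 2.33497161 mol, rounded to 4 dp:

2.3350 mol


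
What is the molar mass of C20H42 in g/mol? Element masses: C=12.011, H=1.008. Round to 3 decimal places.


M = sum(count * atomic_mass) over atoms.
M = 20*12.011 + 42*1.008
M = 240.22 + 42.336
M = 282.556 g/mol, rounded to 3 dp:

282.556 g/mol


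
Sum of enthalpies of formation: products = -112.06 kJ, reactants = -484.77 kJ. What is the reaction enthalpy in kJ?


dH_rxn = sum(dH_f products) - sum(dH_f reactants)
dH_rxn = -112.06 - (-484.77)
dH_rxn = 372.71 kJ:

372.71 kJ


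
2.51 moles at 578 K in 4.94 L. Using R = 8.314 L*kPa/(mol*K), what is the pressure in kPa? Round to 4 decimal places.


PV = nRT, solve for P = nRT / V.
nRT = 2.51 * 8.314 * 578 = 12061.7849
P = 12061.7849 / 4.94
P = 2441.65686235 kPa, rounded to 4 dp:

2441.6569 kPa


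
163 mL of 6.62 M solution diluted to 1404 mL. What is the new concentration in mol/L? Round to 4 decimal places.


Dilution: M1*V1 = M2*V2, solve for M2.
M2 = M1*V1 / V2
M2 = 6.62 * 163 / 1404
M2 = 1079.06 / 1404
M2 = 0.76856125 mol/L, rounded to 4 dp:

0.7686 mol/L


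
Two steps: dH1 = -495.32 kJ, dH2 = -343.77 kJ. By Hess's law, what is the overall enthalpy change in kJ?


Hess's law: enthalpy is a state function, so add the step enthalpies.
dH_total = dH1 + dH2 = -495.32 + (-343.77)
dH_total = -839.09 kJ:

-839.09 kJ


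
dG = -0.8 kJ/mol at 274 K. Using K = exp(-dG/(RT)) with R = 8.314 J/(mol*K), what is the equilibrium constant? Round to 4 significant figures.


dG is in kJ/mol; multiply by 1000 to match R in J/(mol*K).
RT = 8.314 * 274 = 2278.036 J/mol
exponent = -dG*1000 / (RT) = -(-0.8*1000) / 2278.036 = 0.3511797
K = exp(0.3511797)
K = 1.4207426, rounded to 4 significant figures:

1.421


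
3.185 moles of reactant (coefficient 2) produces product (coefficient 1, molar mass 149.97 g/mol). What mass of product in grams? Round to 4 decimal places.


Use the coefficient ratio to convert reactant moles to product moles, then multiply by the product's molar mass.
moles_P = moles_R * (coeff_P / coeff_R) = 3.185 * (1/2) = 1.5925
mass_P = moles_P * M_P = 1.5925 * 149.97
mass_P = 238.827225 g, rounded to 4 dp:

238.8272 g


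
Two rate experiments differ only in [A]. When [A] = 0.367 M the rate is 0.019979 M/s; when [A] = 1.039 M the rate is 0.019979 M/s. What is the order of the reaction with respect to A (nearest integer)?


Rate is proportional to [A]^n, so rate2/rate1 = ([A]2/[A]1)^n. Take logs to solve for n.
rate2/rate1 = 0.019979 / 0.019979 = 1.0
[A]2/[A]1 = 1.039 / 0.367 = 2.8311
n = ln(1.0) / ln(2.8311) = 0.0
Nearest integer order:

0


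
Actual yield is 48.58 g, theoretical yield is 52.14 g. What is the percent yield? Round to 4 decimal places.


% yield = 100 * actual / theoretical
% yield = 100 * 48.58 / 52.14
% yield = 93.17222862 %, rounded to 4 dp:

93.1722 %


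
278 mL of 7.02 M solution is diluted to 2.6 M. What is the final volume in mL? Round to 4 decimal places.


Dilution: M1*V1 = M2*V2, solve for V2.
V2 = M1*V1 / M2
V2 = 7.02 * 278 / 2.6
V2 = 1951.56 / 2.6
V2 = 750.6 mL, rounded to 4 dp:

750.6000 mL


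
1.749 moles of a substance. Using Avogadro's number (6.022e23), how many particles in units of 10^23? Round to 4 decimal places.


N = n * NA, then divide by 1e23 for the requested units.
N / 1e23 = n * 6.022
N / 1e23 = 1.749 * 6.022
N / 1e23 = 10.532478, rounded to 4 dp:

10.5325


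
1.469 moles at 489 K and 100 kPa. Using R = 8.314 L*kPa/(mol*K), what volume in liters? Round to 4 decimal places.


PV = nRT, solve for V = nRT / P.
nRT = 1.469 * 8.314 * 489 = 5972.2871
V = 5972.2871 / 100
V = 59.722871 L, rounded to 4 dp:

59.7229 L


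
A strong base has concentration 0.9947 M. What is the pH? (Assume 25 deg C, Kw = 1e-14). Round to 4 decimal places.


A strong base dissociates completely, so [OH-] equals the given concentration.
pOH = -log10([OH-]) = -log10(0.9947) = 0.002308
pH = 14 - pOH = 14 - 0.002308
pH = 13.997692, rounded to 4 dp:

13.9977


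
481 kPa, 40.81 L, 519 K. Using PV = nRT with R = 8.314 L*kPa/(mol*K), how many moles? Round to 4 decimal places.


PV = nRT, solve for n = PV / (RT).
PV = 481 * 40.81 = 19629.61
RT = 8.314 * 519 = 4314.966
n = 19629.61 / 4314.966
n = 4.54919228 mol, rounded to 4 dp:

4.5492 mol


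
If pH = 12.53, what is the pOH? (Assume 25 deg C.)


At 25 deg C, pH + pOH = 14.
pOH = 14 - pH = 14 - 12.53
pOH = 1.47:

1.47


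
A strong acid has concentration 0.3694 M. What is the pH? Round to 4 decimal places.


A strong acid dissociates completely, so [H+] equals the given concentration.
pH = -log10([H+]) = -log10(0.3694)
pH = 0.43250311, rounded to 4 dp:

0.4325


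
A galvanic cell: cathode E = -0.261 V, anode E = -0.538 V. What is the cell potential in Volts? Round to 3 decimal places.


Standard cell potential: E_cell = E_cathode - E_anode.
E_cell = -0.261 - (-0.538)
E_cell = 0.277 V, rounded to 3 dp:

0.277 V


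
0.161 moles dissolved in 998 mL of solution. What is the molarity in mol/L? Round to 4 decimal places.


Convert volume to liters: V_L = V_mL / 1000.
V_L = 998 / 1000 = 0.998 L
M = n / V_L = 0.161 / 0.998
M = 0.16132265 mol/L, rounded to 4 dp:

0.1613 mol/L


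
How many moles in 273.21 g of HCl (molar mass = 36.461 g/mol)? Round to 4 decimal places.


n = mass / M
n = 273.21 / 36.461
n = 7.49321193 mol, rounded to 4 dp:

7.4932 mol


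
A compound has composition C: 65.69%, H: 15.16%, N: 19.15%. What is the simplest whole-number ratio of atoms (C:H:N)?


Assume 100 g of compound, divide each mass% by atomic mass to get moles, then normalize by the smallest to get a raw atom ratio.
Moles per 100 g: C: 65.69/12.011 = 5.4692, H: 15.16/1.008 = 15.0397, N: 19.15/14.007 = 1.3672
Raw ratio (divide by min = 1.3672): C: 4.0, H: 11.001, N: 1.0
Multiply by 1 to clear fractions: C: 4.0 ~= 4, H: 11.001 ~= 11, N: 1.0 ~= 1
Reduce by GCD to get the simplest whole-number ratio:

4:11:1


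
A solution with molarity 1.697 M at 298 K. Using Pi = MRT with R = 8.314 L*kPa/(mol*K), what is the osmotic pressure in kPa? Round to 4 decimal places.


Osmotic pressure (van't Hoff): Pi = M*R*T.
RT = 8.314 * 298 = 2477.572
Pi = 1.697 * 2477.572
Pi = 4204.439684 kPa, rounded to 4 dp:

4204.4397 kPa


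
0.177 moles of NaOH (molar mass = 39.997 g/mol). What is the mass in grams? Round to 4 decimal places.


mass = n * M
mass = 0.177 * 39.997
mass = 7.079469 g, rounded to 4 dp:

7.0795 g


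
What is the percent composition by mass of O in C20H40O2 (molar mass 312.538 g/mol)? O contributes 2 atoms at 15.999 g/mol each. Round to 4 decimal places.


pct = 100 * (n_elem * M_elem) / M_total
mass_contribution = 2 * 15.999 = 31.998 g/mol
pct = 100 * 31.998 / 312.538
pct = 10.23811505 %, rounded to 4 dp:

10.2381 %


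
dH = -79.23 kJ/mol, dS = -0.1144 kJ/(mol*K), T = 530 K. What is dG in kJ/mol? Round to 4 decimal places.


Gibbs: dG = dH - T*dS (consistent units, dS already in kJ/(mol*K)).
T*dS = 530 * -0.1144 = -60.632
dG = -79.23 - (-60.632)
dG = -18.598 kJ/mol, rounded to 4 dp:

-18.5980 kJ/mol


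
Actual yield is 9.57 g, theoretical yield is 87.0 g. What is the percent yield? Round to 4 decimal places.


% yield = 100 * actual / theoretical
% yield = 100 * 9.57 / 87.0
% yield = 11.0 %, rounded to 4 dp:

11.0000 %


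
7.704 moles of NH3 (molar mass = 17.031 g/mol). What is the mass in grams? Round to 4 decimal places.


mass = n * M
mass = 7.704 * 17.031
mass = 131.206824 g, rounded to 4 dp:

131.2068 g


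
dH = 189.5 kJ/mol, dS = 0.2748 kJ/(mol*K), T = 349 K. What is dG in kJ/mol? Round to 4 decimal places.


Gibbs: dG = dH - T*dS (consistent units, dS already in kJ/(mol*K)).
T*dS = 349 * 0.2748 = 95.9052
dG = 189.5 - (95.9052)
dG = 93.5948 kJ/mol, rounded to 4 dp:

93.5948 kJ/mol


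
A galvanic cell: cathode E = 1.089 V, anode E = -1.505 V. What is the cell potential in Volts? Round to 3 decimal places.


Standard cell potential: E_cell = E_cathode - E_anode.
E_cell = 1.089 - (-1.505)
E_cell = 2.594 V, rounded to 3 dp:

2.594 V


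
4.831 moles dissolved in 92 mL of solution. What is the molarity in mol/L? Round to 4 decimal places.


Convert volume to liters: V_L = V_mL / 1000.
V_L = 92 / 1000 = 0.092 L
M = n / V_L = 4.831 / 0.092
M = 52.51086957 mol/L, rounded to 4 dp:

52.5109 mol/L


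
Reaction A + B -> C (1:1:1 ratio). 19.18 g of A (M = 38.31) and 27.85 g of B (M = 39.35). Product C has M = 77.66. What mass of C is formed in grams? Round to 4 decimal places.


Find moles of each reactant; the smaller value is the limiting reagent in a 1:1:1 reaction, so moles_C equals moles of the limiter.
n_A = mass_A / M_A = 19.18 / 38.31 = 0.500653 mol
n_B = mass_B / M_B = 27.85 / 39.35 = 0.707751 mol
Limiting reagent: A (smaller), n_limiting = 0.500653 mol
mass_C = n_limiting * M_C = 0.500653 * 77.66
mass_C = 38.88071198 g, rounded to 4 dp:

38.8807 g


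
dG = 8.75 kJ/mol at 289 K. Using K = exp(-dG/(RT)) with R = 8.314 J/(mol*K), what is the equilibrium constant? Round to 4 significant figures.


dG is in kJ/mol; multiply by 1000 to match R in J/(mol*K).
RT = 8.314 * 289 = 2402.746 J/mol
exponent = -dG*1000 / (RT) = -(8.75*1000) / 2402.746 = -3.64166666
K = exp(-3.64166666)
K = 0.026208627, rounded to 4 significant figures:

0.02621


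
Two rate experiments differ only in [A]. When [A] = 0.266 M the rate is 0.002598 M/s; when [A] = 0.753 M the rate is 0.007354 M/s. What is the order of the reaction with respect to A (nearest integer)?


Rate is proportional to [A]^n, so rate2/rate1 = ([A]2/[A]1)^n. Take logs to solve for n.
rate2/rate1 = 0.007354 / 0.002598 = 2.8306
[A]2/[A]1 = 0.753 / 0.266 = 2.8308
n = ln(2.8306) / ln(2.8308) = 1.0
Nearest integer order:

1


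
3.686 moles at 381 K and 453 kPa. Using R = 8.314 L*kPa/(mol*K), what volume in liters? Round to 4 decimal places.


PV = nRT, solve for V = nRT / P.
nRT = 3.686 * 8.314 * 381 = 11675.8989
V = 11675.8989 / 453
V = 25.77461126 L, rounded to 4 dp:

25.7746 L


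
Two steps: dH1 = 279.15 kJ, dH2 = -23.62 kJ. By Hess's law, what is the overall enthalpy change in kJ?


Hess's law: enthalpy is a state function, so add the step enthalpies.
dH_total = dH1 + dH2 = 279.15 + (-23.62)
dH_total = 255.53 kJ:

255.53 kJ


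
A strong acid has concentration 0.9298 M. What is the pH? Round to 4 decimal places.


A strong acid dissociates completely, so [H+] equals the given concentration.
pH = -log10([H+]) = -log10(0.9298)
pH = 0.03161046, rounded to 4 dp:

0.0316


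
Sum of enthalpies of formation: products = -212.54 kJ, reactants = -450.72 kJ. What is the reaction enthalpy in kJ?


dH_rxn = sum(dH_f products) - sum(dH_f reactants)
dH_rxn = -212.54 - (-450.72)
dH_rxn = 238.18 kJ:

238.18 kJ


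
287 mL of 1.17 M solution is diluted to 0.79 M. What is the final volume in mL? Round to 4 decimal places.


Dilution: M1*V1 = M2*V2, solve for V2.
V2 = M1*V1 / M2
V2 = 1.17 * 287 / 0.79
V2 = 335.79 / 0.79
V2 = 425.05063291 mL, rounded to 4 dp:

425.0506 mL


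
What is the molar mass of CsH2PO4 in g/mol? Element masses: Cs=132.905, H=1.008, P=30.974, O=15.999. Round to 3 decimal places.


M = sum(count * atomic_mass) over atoms.
M = 1*132.905 + 2*1.008 + 1*30.974 + 4*15.999
M = 132.905 + 2.016 + 30.974 + 63.996
M = 229.891 g/mol, rounded to 3 dp:

229.891 g/mol


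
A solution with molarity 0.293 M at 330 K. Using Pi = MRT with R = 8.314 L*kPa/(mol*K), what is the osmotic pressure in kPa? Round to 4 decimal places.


Osmotic pressure (van't Hoff): Pi = M*R*T.
RT = 8.314 * 330 = 2743.62
Pi = 0.293 * 2743.62
Pi = 803.88066 kPa, rounded to 4 dp:

803.8807 kPa


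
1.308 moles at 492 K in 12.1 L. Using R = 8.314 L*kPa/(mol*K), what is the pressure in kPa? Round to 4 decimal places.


PV = nRT, solve for P = nRT / V.
nRT = 1.308 * 8.314 * 492 = 5350.3583
P = 5350.3583 / 12.1
P = 442.1783719 kPa, rounded to 4 dp:

442.1784 kPa


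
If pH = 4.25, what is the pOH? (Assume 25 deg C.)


At 25 deg C, pH + pOH = 14.
pOH = 14 - pH = 14 - 4.25
pOH = 9.75:

9.75


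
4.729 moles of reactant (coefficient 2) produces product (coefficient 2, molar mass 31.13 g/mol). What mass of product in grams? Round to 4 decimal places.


Use the coefficient ratio to convert reactant moles to product moles, then multiply by the product's molar mass.
moles_P = moles_R * (coeff_P / coeff_R) = 4.729 * (2/2) = 4.729
mass_P = moles_P * M_P = 4.729 * 31.13
mass_P = 147.21377 g, rounded to 4 dp:

147.2138 g


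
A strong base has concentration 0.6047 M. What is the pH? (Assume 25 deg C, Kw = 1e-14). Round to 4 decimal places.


A strong base dissociates completely, so [OH-] equals the given concentration.
pOH = -log10([OH-]) = -log10(0.6047) = 0.21846
pH = 14 - pOH = 14 - 0.21846
pH = 13.78154, rounded to 4 dp:

13.7815


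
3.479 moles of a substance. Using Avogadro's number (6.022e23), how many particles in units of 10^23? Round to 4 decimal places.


N = n * NA, then divide by 1e23 for the requested units.
N / 1e23 = n * 6.022
N / 1e23 = 3.479 * 6.022
N / 1e23 = 20.950538, rounded to 4 dp:

20.9505


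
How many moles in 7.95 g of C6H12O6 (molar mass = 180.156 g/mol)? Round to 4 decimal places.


n = mass / M
n = 7.95 / 180.156
n = 0.04412842 mol, rounded to 4 dp:

0.0441 mol


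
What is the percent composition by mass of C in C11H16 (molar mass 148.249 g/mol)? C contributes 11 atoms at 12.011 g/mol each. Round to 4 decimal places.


pct = 100 * (n_elem * M_elem) / M_total
mass_contribution = 11 * 12.011 = 132.121 g/mol
pct = 100 * 132.121 / 148.249
pct = 89.12100588 %, rounded to 4 dp:

89.1210 %


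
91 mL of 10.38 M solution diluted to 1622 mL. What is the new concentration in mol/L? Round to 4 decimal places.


Dilution: M1*V1 = M2*V2, solve for M2.
M2 = M1*V1 / V2
M2 = 10.38 * 91 / 1622
M2 = 944.58 / 1622
M2 = 0.58235512 mol/L, rounded to 4 dp:

0.5824 mol/L


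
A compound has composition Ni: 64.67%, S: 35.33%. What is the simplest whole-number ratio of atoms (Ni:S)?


Assume 100 g of compound, divide each mass% by atomic mass to get moles, then normalize by the smallest to get a raw atom ratio.
Moles per 100 g: Ni: 64.67/58.693 = 1.1018, S: 35.33/32.065 = 1.1018
Raw ratio (divide by min = 1.1018): Ni: 1.0, S: 1.0
Multiply by 1 to clear fractions: Ni: 1.0 ~= 1, S: 1.0 ~= 1
Reduce by GCD to get the simplest whole-number ratio:

1:1


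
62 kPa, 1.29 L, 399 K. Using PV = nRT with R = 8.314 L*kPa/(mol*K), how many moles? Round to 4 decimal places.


PV = nRT, solve for n = PV / (RT).
PV = 62 * 1.29 = 79.98
RT = 8.314 * 399 = 3317.286
n = 79.98 / 3317.286
n = 0.02411007 mol, rounded to 4 dp:

0.0241 mol


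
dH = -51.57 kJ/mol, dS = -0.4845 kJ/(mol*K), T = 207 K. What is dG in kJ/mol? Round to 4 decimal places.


Gibbs: dG = dH - T*dS (consistent units, dS already in kJ/(mol*K)).
T*dS = 207 * -0.4845 = -100.2915
dG = -51.57 - (-100.2915)
dG = 48.7215 kJ/mol, rounded to 4 dp:

48.7215 kJ/mol


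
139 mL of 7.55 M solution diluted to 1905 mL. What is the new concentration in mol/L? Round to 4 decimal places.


Dilution: M1*V1 = M2*V2, solve for M2.
M2 = M1*V1 / V2
M2 = 7.55 * 139 / 1905
M2 = 1049.45 / 1905
M2 = 0.55089239 mol/L, rounded to 4 dp:

0.5509 mol/L


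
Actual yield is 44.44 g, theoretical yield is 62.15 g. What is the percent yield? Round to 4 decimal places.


% yield = 100 * actual / theoretical
% yield = 100 * 44.44 / 62.15
% yield = 71.50442478 %, rounded to 4 dp:

71.5044 %


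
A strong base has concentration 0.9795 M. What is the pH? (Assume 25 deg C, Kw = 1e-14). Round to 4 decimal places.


A strong base dissociates completely, so [OH-] equals the given concentration.
pOH = -log10([OH-]) = -log10(0.9795) = 0.008996
pH = 14 - pOH = 14 - 0.008996
pH = 13.991004, rounded to 4 dp:

13.9910


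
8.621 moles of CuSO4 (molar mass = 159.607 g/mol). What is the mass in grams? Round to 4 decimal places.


mass = n * M
mass = 8.621 * 159.607
mass = 1375.971947 g, rounded to 4 dp:

1375.9719 g


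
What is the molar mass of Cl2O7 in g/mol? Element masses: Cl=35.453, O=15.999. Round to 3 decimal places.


M = sum(count * atomic_mass) over atoms.
M = 2*35.453 + 7*15.999
M = 70.906 + 111.993
M = 182.899 g/mol, rounded to 3 dp:

182.899 g/mol


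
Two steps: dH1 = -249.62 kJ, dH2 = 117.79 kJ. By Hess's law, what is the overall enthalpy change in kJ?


Hess's law: enthalpy is a state function, so add the step enthalpies.
dH_total = dH1 + dH2 = -249.62 + (117.79)
dH_total = -131.83 kJ:

-131.83 kJ


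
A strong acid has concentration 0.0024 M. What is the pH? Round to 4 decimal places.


A strong acid dissociates completely, so [H+] equals the given concentration.
pH = -log10([H+]) = -log10(0.0024)
pH = 2.61978876, rounded to 4 dp:

2.6198


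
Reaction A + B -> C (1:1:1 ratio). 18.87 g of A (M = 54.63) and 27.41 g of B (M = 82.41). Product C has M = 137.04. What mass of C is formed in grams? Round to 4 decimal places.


Find moles of each reactant; the smaller value is the limiting reagent in a 1:1:1 reaction, so moles_C equals moles of the limiter.
n_A = mass_A / M_A = 18.87 / 54.63 = 0.345415 mol
n_B = mass_B / M_B = 27.41 / 82.41 = 0.332605 mol
Limiting reagent: B (smaller), n_limiting = 0.332605 mol
mass_C = n_limiting * M_C = 0.332605 * 137.04
mass_C = 45.5801892 g, rounded to 4 dp:

45.5802 g


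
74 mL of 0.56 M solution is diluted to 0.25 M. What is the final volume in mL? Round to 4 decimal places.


Dilution: M1*V1 = M2*V2, solve for V2.
V2 = M1*V1 / M2
V2 = 0.56 * 74 / 0.25
V2 = 41.44 / 0.25
V2 = 165.76 mL, rounded to 4 dp:

165.7600 mL
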